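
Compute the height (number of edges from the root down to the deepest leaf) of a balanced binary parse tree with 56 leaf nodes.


In a balanced binary tree with n leaves the deepest leaf is ceil(log2(n)) edges below the root.
log2(56) = 5.8074
ceil(5.8074) = 6
height (edges) = 6

6


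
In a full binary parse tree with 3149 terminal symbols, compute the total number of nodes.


Leaf nodes (terminals): 3149
Internal nodes = n - 1 = 3149 - 1 = 3148
Total = leaves + internal = 3149 + 3148 = 6297

6297


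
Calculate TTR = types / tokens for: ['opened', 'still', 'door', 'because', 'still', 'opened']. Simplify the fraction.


Tokens: 6
Unique types: ('because', 'door', 'opened', 'still') = 4
TTR = 4/6
Simplify: divide both by 2 -> 2/3
TTR = 2/3

2/3


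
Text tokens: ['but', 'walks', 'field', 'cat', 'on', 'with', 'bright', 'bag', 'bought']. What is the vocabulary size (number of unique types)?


Listing all tokens and tracking unique types:
  Token 1: 'but' -> NEW (unique so far: 1)
  Token 2: 'walks' -> NEW (unique so far: 2)
  Token 3: 'field' -> NEW (unique so far: 3)
  Token 4: 'cat' -> NEW (unique so far: 4)
  Token 5: 'on' -> NEW (unique so far: 5)
  Token 6: 'with' -> NEW (unique so far: 6)
  Token 7: 'bright' -> NEW (unique so far: 7)
  Token 8: 'bag' -> NEW (unique so far: 8)
  Token 9: 'bought' -> NEW (unique so far: 9)
Unique types: ('bag', 'bought', 'bright', 'but', 'cat', 'field', 'on', 'walks', 'with')
Vocabulary size: 9

9


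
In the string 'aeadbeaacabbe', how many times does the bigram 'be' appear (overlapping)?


Scanning 'aeadbeaacabbe' for bigram 'be':
  Position 0: 'ae' -> no
  Position 1: 'ea' -> no
  Position 2: 'ad' -> no
  Position 3: 'db' -> no
  Position 4: 'be' -> MATCH
  Position 5: 'ea' -> no
  Position 6: 'aa' -> no
  Position 7: 'ac' -> no
  Position 8: 'ca' -> no
  Position 9: 'ab' -> no
  Position 10: 'bb' -> no
  Position 11: 'be' -> MATCH
Total matches: 2

2


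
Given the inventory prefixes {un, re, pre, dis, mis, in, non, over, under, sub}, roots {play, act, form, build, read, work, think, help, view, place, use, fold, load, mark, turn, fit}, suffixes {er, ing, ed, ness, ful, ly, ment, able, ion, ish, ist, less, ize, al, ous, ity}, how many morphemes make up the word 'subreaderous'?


Segmenting 'subreaderous' against the inventory:
  'sub' -> prefix (morpheme 1)
  'read' -> root (morpheme 2)
  'er' -> suffix (morpheme 3)
  'ous' -> suffix (morpheme 4)
Total morphemes: 4

4


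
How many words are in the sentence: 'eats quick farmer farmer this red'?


Counting words by splitting on spaces:
  Word 1: 'eats'
  Word 2: 'quick'
  Word 3: 'farmer'
  Word 4: 'farmer'
  Word 5: 'this'
  Word 6: 'red'
Total words: 6

6


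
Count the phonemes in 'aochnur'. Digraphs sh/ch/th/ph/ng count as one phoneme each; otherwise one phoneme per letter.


Parsing 'aochnur' greedily, digraphs first:
  'a' -> vowel phoneme (phonemes so far: 1)
  'o' -> vowel phoneme (phonemes so far: 2)
  'ch' -> digraph (1 consonant phoneme) (phonemes so far: 3)
  'n' -> consonant phoneme (phonemes so far: 4)
  'u' -> vowel phoneme (phonemes so far: 5)
  'r' -> consonant phoneme (phonemes so far: 6)
Total phonemes: 6

6


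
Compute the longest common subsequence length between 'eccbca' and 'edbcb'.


DP table for LCS of 'eccbca' and 'edbcb':
       e  d  b  c  b
    0  0  0  0  0  0
  e 0  1  1  1  1  1
  c 0  1  1  1  2  2
  c 0  1  1  1  2  2
  b 0  1  1  2  2  3
  c 0  1  1  2  3  3
  a 0  1  1  2  3  3
LCS: 'ecb'
LCS length = 3

3


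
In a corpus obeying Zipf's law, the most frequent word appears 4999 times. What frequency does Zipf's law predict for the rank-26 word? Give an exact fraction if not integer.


Zipf's law: freq(rank) = f1 / rank
f1 = 4999, rank = 26
freq = 4999 / 26
GCD(4999, 26) = 1
Simplified: 4999/26

4999/26


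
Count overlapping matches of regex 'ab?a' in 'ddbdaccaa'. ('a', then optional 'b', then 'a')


Pattern: ab?a means 'a', then optional 'b', then 'a'.
Scanning 'ddbdaccaa' position-by-position:
  Pos 0: window 'ddb' -> no
  Pos 1: window 'dbd' -> no
  Pos 2: window 'bda' -> no
  Pos 3: window 'dac' -> no
  Pos 4: window 'acc' -> no
  Pos 5: window 'cca' -> no
  Pos 6: window 'caa' -> no
  Pos 7: window 'aa' -> MATCH
  Pos 8: window 'a' -> no
Total matches: 1

1


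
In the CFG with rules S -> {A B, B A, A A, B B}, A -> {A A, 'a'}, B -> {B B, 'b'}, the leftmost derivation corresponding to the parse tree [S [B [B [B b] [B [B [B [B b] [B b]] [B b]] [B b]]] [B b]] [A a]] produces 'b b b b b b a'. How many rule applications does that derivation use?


Every bracketed nonterminal node [X ...] in the tree is produced by exactly one rule application.
Reading the tree off as a leftmost derivation:
  Step 1: S  =>  B A   (applied S -> B A)
  Step 2: B A  =>  B B A   (applied B -> B B)
  Step 3: B B A  =>  B B B A   (applied B -> B B)
  Step 4: B B B A  =>  b B B A   (applied B -> b)
  Step 5: b B B A  =>  b B B B A   (applied B -> B B)
  Step 6: b B B B A  =>  b B B B B A   (applied B -> B B)
  Step 7: b B B B B A  =>  b B B B B B A   (applied B -> B B)
  Step 8: b B B B B B A  =>  b b B B B B A   (applied B -> b)
  Step 9: b b B B B B A  =>  b b b B B B A   (applied B -> b)
  Step 10: b b b B B B A  =>  b b b b B B A   (applied B -> b)
  Step 11: b b b b B B A  =>  b b b b b B A   (applied B -> b)
  Step 12: b b b b b B A  =>  b b b b b b A   (applied B -> b)
  Step 13: b b b b b b A  =>  b b b b b b a   (applied A -> a)
Final yield: b b b b b b a
Total rewrite steps: 13

13


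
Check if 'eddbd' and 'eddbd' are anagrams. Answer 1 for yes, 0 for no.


Sort characters of 'eddbd': 'bddde'
Sort characters of 'eddbd': 'bddde'
Sorted forms match -> they ARE anagrams
Result: 1

1


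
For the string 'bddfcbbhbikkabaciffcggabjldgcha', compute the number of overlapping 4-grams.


String 'bddfcbbhbikkabaciffcggabjldgcha' has length L = 31.
Number of overlapping n-grams = L - n + 1
Substituting: 31 - 4 + 1 = 28

28


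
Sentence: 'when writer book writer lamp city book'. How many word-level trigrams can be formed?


Word trigrams from [7] words:
  Trigram 1: (when writer book)
  Trigram 2: (writer book writer)
  Trigram 3: (book writer lamp)
  Trigram 4: (writer lamp city)
  Trigram 5: (lamp city book)
Total word trigrams: 7 - 2 = 5

5


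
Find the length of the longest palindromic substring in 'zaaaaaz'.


Scanning 'zaaaaaz' for palindromic substrings.
Substring at positions 0-6: 'zaaaaaz'.
Check: reverse('zaaaaaz') = 'zaaaaaz' -> palindrome confirmed.
No longer palindromic substring exists; longest length = 7

7


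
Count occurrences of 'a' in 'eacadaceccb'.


Scanning 'eacadaceccb' for 'a':
  Position 1: 'a' -> MATCH (count: 1)
  Position 3: 'a' -> MATCH (count: 2)
  Position 5: 'a' -> MATCH (count: 3)
Total occurrences of 'a': 3

3


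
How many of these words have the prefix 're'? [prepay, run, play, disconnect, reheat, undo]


Checking each word for prefix 're':
  'prepay' -> no (count: 0)
  'run' -> no (count: 0)
  'play' -> no (count: 0)
  'disconnect' -> no (count: 0)
  'reheat' -> YES, starts with 're' (count: 1)
  'undo' -> no (count: 1)
Total with prefix 're': 1

1


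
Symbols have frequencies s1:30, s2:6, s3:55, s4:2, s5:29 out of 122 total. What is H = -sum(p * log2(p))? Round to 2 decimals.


Computing entropy H = -sum(p_i * log2(p_i)):
  s1: p = 30/122 = 0.2459, -p*log2(p) = 0.4977
  s2: p = 6/122 = 0.0492, -p*log2(p) = 0.2137
  s3: p = 55/122 = 0.4508, -p*log2(p) = 0.5182
  s4: p = 2/122 = 0.0164, -p*log2(p) = 0.0972
  s5: p = 29/122 = 0.2377, -p*log2(p) = 0.4927
H = sum of terms = 1.8195
Rounded to 2 decimals: 1.82

1.82


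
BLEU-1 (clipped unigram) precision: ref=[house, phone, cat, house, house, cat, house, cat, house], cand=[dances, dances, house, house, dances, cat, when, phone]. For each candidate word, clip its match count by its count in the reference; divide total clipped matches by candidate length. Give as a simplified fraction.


Reference word counts: {'cat': 3, 'house': 5, 'phone': 1}
Checking each candidate word (with clipping):
  'dances' -> not in reference -> no match (matches: 0)
  'dances' -> not in reference -> no match (matches: 0)
  'house' -> in reference (ref count 5, used 1/5) -> match (matches: 1)
  'house' -> in reference (ref count 5, used 2/5) -> match (matches: 2)
  'dances' -> not in reference -> no match (matches: 2)
  'cat' -> in reference (ref count 3, used 1/3) -> match (matches: 3)
  'when' -> not in reference -> no match (matches: 3)
  'phone' -> in reference (ref count 1, used 1/1) -> match (matches: 4)
Clipped matches: 4, Candidate length: 8
Precision = 4/8 = 1/2

1/2


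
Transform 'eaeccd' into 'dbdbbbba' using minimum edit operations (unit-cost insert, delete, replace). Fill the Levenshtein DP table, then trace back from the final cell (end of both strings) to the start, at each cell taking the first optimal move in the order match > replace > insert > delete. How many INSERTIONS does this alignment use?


Edit distance = 8. Backtracking from cell (6, 8) with preference match > replace > insert > delete,
then listing the resulting alignment 'eaeccd' -> 'dbdbbbba' left to right:
  Step 1: insert 'd' [insertion #1]
  Step 2: insert 'b' [insertion #2]
  Step 3: replace e->d
  Step 4: replace a->b
  Step 5: replace e->b
  Step 6: replace c->b
  Step 7: replace c->b
  Step 8: replace d->a
Total insertions: 2

2


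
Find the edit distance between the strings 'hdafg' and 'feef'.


Building DP table for s1='hdafg' (len 5) and s2='feef' (len 4):
       f  e  e  f
    0  1  2  3  4
  h 1  1  2  3  4
  d 2  2  2  3  4
  a 3  3  3  3  4
  f 4  3  4  4  3
  g 5  4  4  5  4
Edit distance = dp[5][4] = 4

4


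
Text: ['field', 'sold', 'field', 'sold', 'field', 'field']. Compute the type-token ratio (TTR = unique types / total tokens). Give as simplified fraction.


Tokens: 6
Unique types: ('field', 'sold') = 2
TTR = 2/6
Simplify: divide both by 2 -> 1/3
TTR = 1/3

1/3


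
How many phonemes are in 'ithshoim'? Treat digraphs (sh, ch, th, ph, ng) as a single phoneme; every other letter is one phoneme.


Parsing 'ithshoim' greedily, digraphs first:
  'i' -> vowel phoneme (phonemes so far: 1)
  'th' -> digraph (1 consonant phoneme) (phonemes so far: 2)
  'sh' -> digraph (1 consonant phoneme) (phonemes so far: 3)
  'o' -> vowel phoneme (phonemes so far: 4)
  'i' -> vowel phoneme (phonemes so far: 5)
  'm' -> consonant phoneme (phonemes so far: 6)
Total phonemes: 6

6


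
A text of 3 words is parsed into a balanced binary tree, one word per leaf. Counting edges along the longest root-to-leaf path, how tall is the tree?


In a balanced binary tree with n leaves the deepest leaf is ceil(log2(n)) edges below the root.
log2(3) = 1.5850
ceil(1.5850) = 2
height (edges) = 2

2


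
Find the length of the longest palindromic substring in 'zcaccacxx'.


Scanning 'zcaccacxx' for palindromic substrings.
Substring at positions 1-6: 'caccac'.
Check: reverse('caccac') = 'caccac' -> palindrome confirmed.
Neighbouring characters ('z' / 'x') break symmetry, so it cannot extend further.
No longer palindromic substring exists; longest length = 6

6


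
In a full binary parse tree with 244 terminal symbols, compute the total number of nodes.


Leaf nodes (terminals): 244
Internal nodes = n - 1 = 244 - 1 = 243
Total = leaves + internal = 244 + 243 = 487

487


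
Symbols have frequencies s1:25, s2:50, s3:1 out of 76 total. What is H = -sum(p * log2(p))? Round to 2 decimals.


Computing entropy H = -sum(p_i * log2(p_i)):
  s1: p = 25/76 = 0.3289, -p*log2(p) = 0.5277
  s2: p = 50/76 = 0.6579, -p*log2(p) = 0.3974
  s3: p = 1/76 = 0.0132, -p*log2(p) = 0.0822
H = sum of terms = 1.0073
Rounded to 2 decimals: 1.01

1.01


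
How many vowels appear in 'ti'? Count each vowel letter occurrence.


Scanning each character of 'ti':
  Position 1: 't' -> consonant (running count: 0)
  Position 2: 'i' -> vowel (running count: 1)
Total vowels: 1

1


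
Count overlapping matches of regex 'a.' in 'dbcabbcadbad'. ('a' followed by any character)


Pattern: a. means 'a' followed by any character.
Scanning 'dbcabbcadbad' position-by-position:
  Pos 0: window 'db' -> no
  Pos 1: window 'bc' -> no
  Pos 2: window 'ca' -> no
  Pos 3: window 'ab' -> MATCH
  Pos 4: window 'bb' -> no
  Pos 5: window 'bc' -> no
  Pos 6: window 'ca' -> no
  Pos 7: window 'ad' -> MATCH
  Pos 8: window 'db' -> no
  Pos 9: window 'ba' -> no
  Pos 10: window 'ad' -> MATCH
  Pos 11: window 'd' -> no
Total matches: 3

3


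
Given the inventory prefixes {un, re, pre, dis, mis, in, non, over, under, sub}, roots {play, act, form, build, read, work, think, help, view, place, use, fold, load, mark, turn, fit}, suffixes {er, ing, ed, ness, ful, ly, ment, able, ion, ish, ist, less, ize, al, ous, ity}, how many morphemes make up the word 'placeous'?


Segmenting 'placeous' against the inventory:
  'place' -> root (morpheme 1)
  'ous' -> suffix (morpheme 2)
Total morphemes: 2

2


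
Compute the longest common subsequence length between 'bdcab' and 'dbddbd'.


DP table for LCS of 'bdcab' and 'dbddbd':
       d  b  d  d  b  d
    0  0  0  0  0  0  0
  b 0  0  1  1  1  1  1
  d 0  1  1  2  2  2  2
  c 0  1  1  2  2  2  2
  a 0  1  1  2  2  2  2
  b 0  1  2  2  2  3  3
LCS: 'bdb'
LCS length = 3

3


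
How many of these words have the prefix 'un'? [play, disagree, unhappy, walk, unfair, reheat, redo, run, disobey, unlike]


Checking each word for prefix 'un':
  'play' -> no (count: 0)
  'disagree' -> no (count: 0)
  'unhappy' -> YES, starts with 'un' (count: 1)
  'walk' -> no (count: 1)
  'unfair' -> YES, starts with 'un' (count: 2)
  'reheat' -> no (count: 2)
  'redo' -> no (count: 2)
  'run' -> no (count: 2)
  'disobey' -> no (count: 2)
  'unlike' -> YES, starts with 'un' (count: 3)
Total with prefix 'un': 3

3


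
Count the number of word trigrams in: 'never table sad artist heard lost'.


Word trigrams from [6] words:
  Trigram 1: (never table sad)
  Trigram 2: (table sad artist)
  Trigram 3: (sad artist heard)
  Trigram 4: (artist heard lost)
Total word trigrams: 6 - 2 = 4

4


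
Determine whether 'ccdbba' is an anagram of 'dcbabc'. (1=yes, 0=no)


Sort characters of 'ccdbba': 'abbccd'
Sort characters of 'dcbabc': 'abbccd'
Sorted forms match -> they ARE anagrams
Result: 1

1


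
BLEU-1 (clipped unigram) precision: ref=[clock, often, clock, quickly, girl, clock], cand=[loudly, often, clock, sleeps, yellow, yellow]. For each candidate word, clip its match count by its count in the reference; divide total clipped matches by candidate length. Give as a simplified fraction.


Reference word counts: {'clock': 3, 'girl': 1, 'often': 1, 'quickly': 1}
Checking each candidate word (with clipping):
  'loudly' -> not in reference -> no match (matches: 0)
  'often' -> in reference (ref count 1, used 1/1) -> match (matches: 1)
  'clock' -> in reference (ref count 3, used 1/3) -> match (matches: 2)
  'sleeps' -> not in reference -> no match (matches: 2)
  'yellow' -> not in reference -> no match (matches: 2)
  'yellow' -> not in reference -> no match (matches: 2)
Clipped matches: 2, Candidate length: 6
Precision = 2/6 = 1/3

1/3


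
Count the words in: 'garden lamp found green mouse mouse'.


Counting words by splitting on spaces:
  Word 1: 'garden'
  Word 2: 'lamp'
  Word 3: 'found'
  Word 4: 'green'
  Word 5: 'mouse'
  Word 6: 'mouse'
Total words: 6

6


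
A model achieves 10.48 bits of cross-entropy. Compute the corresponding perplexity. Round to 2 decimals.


Perplexity formula: PP = 2^H
H = 10.48
PP = 2^10.48
Decompose: 2^10.48 = 2^10 * 2^0.48
2^10 = 1024, 2^0.48 ~ 1.3947437
PP ~ 1024 * 1.3947437 = 1428.2175488
Rounded to 2 decimals: 1428.22

1428.22


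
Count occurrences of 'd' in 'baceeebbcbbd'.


Scanning 'baceeebbcbbd' for 'd':
  Position 11: 'd' -> MATCH (count: 1)
Total occurrences of 'd': 1

1


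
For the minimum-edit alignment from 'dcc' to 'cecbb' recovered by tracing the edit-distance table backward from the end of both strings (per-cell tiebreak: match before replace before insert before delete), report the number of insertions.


Edit distance = 4. Backtracking from cell (3, 5) with preference match > replace > insert > delete,
then listing the resulting alignment 'dcc' -> 'cecbb' left to right:
  Step 1: insert 'c' [insertion #1]
  Step 2: replace d->e
  Step 3: keep 'c'
  Step 4: insert 'b' [insertion #2]
  Step 5: replace c->b
Total insertions: 2

2


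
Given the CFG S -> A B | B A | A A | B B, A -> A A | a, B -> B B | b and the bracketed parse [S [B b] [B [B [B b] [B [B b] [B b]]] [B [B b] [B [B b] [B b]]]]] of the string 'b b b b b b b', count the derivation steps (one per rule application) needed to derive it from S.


Every bracketed nonterminal node [X ...] in the tree is produced by exactly one rule application.
Reading the tree off as a leftmost derivation:
  Step 1: S  =>  B B   (applied S -> B B)
  Step 2: B B  =>  b B   (applied B -> b)
  Step 3: b B  =>  b B B   (applied B -> B B)
  Step 4: b B B  =>  b B B B   (applied B -> B B)
  Step 5: b B B B  =>  b b B B   (applied B -> b)
  Step 6: b b B B  =>  b b B B B   (applied B -> B B)
  Step 7: b b B B B  =>  b b b B B   (applied B -> b)
  Step 8: b b b B B  =>  b b b b B   (applied B -> b)
  Step 9: b b b b B  =>  b b b b B B   (applied B -> B B)
  Step 10: b b b b B B  =>  b b b b b B   (applied B -> b)
  Step 11: b b b b b B  =>  b b b b b B B   (applied B -> B B)
  Step 12: b b b b b B B  =>  b b b b b b B   (applied B -> b)
  Step 13: b b b b b b B  =>  b b b b b b b   (applied B -> b)
Final yield: b b b b b b b
Total rewrite steps: 13

13


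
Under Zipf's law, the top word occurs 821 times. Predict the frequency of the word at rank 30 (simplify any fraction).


Zipf's law: freq(rank) = f1 / rank
f1 = 821, rank = 30
freq = 821 / 30
GCD(821, 30) = 1
Simplified: 821/30

821/30


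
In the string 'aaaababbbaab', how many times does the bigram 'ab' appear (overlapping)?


Scanning 'aaaababbbaab' for bigram 'ab':
  Position 0: 'aa' -> no
  Position 1: 'aa' -> no
  Position 2: 'aa' -> no
  Position 3: 'ab' -> MATCH
  Position 4: 'ba' -> no
  Position 5: 'ab' -> MATCH
  Position 6: 'bb' -> no
  Position 7: 'bb' -> no
  Position 8: 'ba' -> no
  Position 9: 'aa' -> no
  Position 10: 'ab' -> MATCH
Total matches: 3

3


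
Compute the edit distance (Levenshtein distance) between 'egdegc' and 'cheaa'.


Building DP table for s1='egdegc' (len 6) and s2='cheaa' (len 5):
       c  h  e  a  a
    0  1  2  3  4  5
  e 1  1  2  2  3  4
  g 2  2  2  3  3  4
  d 3  3  3  3  4  4
  e 4  4  4  3  4  5
  g 5  5  5  4  4  5
  c 6  5  6  5  5  5
Edit distance = dp[6][5] = 5

5


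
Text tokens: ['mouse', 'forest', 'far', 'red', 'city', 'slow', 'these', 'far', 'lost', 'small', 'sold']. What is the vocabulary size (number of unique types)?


Listing all tokens and tracking unique types:
  Token 1: 'mouse' -> NEW (unique so far: 1)
  Token 2: 'forest' -> NEW (unique so far: 2)
  Token 3: 'far' -> NEW (unique so far: 3)
  Token 4: 'red' -> NEW (unique so far: 4)
  Token 5: 'city' -> NEW (unique so far: 5)
  Token 6: 'slow' -> NEW (unique so far: 6)
  Token 7: 'these' -> NEW (unique so far: 7)
  Token 8: 'far' -> duplicate (unique so far: 7)
  Token 9: 'lost' -> NEW (unique so far: 8)
  Token 10: 'small' -> NEW (unique so far: 9)
  Token 11: 'sold' -> NEW (unique so far: 10)
Unique types: ('city', 'far', 'forest', 'lost', 'mouse', 'red', 'slow', 'small', 'sold', 'these')
Vocabulary size: 10

10


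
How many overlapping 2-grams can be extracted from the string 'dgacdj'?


String 'dgacdj' has length L = 6.
Number of overlapping n-grams = L - n + 1
Substituting: 6 - 2 + 1 = 5

5


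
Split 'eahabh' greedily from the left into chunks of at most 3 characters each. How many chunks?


'eahabh' has 6 characters.
Chunking with max size 3:
  Chunk 1: 'eah' (positions 0-2)
  Chunk 2: 'abh' (positions 3-5)
Total chunks: ceil(6 / 3) = 2

2


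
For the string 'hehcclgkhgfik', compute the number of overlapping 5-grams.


String 'hehcclgkhgfik' has length L = 13.
Number of overlapping n-grams = L - n + 1
Substituting: 13 - 5 + 1 = 9

9


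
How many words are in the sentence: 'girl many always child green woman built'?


Counting words by splitting on spaces:
  Word 1: 'girl'
  Word 2: 'many'
  Word 3: 'always'
  Word 4: 'child'
  Word 5: 'green'
  Word 6: 'woman'
  Word 7: 'built'
Total words: 7

7


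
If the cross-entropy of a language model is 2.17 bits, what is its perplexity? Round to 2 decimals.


Perplexity formula: PP = 2^H
H = 2.17
PP = 2^2.17
Decompose: 2^2.17 = 2^2 * 2^0.17
2^2 = 4, 2^0.17 ~ 1.1250585
PP ~ 4 * 1.1250585 = 4.5002340
Rounded to 2 decimals: 4.50

4.50


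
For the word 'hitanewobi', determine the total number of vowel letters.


Scanning each character of 'hitanewobi':
  Position 1: 'h' -> consonant (running count: 0)
  Position 2: 'i' -> vowel (running count: 1)
  Position 3: 't' -> consonant (running count: 1)
  Position 4: 'a' -> vowel (running count: 2)
  Position 5: 'n' -> consonant (running count: 2)
  Position 6: 'e' -> vowel (running count: 3)
  Position 7: 'w' -> consonant (running count: 3)
  Position 8: 'o' -> vowel (running count: 4)
  Position 9: 'b' -> consonant (running count: 4)
  Position 10: 'i' -> vowel (running count: 5)
Total vowels: 5

5


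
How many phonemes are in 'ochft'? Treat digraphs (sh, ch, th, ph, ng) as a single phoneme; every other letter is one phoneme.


Parsing 'ochft' greedily, digraphs first:
  'o' -> vowel phoneme (phonemes so far: 1)
  'ch' -> digraph (1 consonant phoneme) (phonemes so far: 2)
  'f' -> consonant phoneme (phonemes so far: 3)
  't' -> consonant phoneme (phonemes so far: 4)
Total phonemes: 4

4


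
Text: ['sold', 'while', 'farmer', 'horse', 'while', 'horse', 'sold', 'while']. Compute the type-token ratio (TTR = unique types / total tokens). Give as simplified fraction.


Tokens: 8
Unique types: ('farmer', 'horse', 'sold', 'while') = 4
TTR = 4/8
Simplify: divide both by 4 -> 1/2
TTR = 1/2

1/2


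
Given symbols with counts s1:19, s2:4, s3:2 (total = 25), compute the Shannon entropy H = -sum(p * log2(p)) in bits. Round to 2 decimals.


Computing entropy H = -sum(p_i * log2(p_i)):
  s1: p = 19/25 = 0.7600, -p*log2(p) = 0.3009
  s2: p = 4/25 = 0.1600, -p*log2(p) = 0.4230
  s3: p = 2/25 = 0.0800, -p*log2(p) = 0.2915
H = sum of terms = 1.0154
Rounded to 2 decimals: 1.02

1.02


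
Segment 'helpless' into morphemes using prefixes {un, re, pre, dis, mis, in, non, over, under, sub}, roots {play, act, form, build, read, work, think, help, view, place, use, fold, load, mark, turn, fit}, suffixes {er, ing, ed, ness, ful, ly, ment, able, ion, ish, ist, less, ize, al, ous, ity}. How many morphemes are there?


Segmenting 'helpless' against the inventory:
  'help' -> root (morpheme 1)
  'less' -> suffix (morpheme 2)
Total morphemes: 2

2


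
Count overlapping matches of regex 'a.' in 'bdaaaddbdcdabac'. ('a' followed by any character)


Pattern: a. means 'a' followed by any character.
Scanning 'bdaaaddbdcdabac' position-by-position:
  Pos 0: window 'bd' -> no
  Pos 1: window 'da' -> no
  Pos 2: window 'aa' -> MATCH
  Pos 3: window 'aa' -> MATCH
  Pos 4: window 'ad' -> MATCH
  Pos 5: window 'dd' -> no
  Pos 6: window 'db' -> no
  Pos 7: window 'bd' -> no
  Pos 8: window 'dc' -> no
  Pos 9: window 'cd' -> no
  Pos 10: window 'da' -> no
  Pos 11: window 'ab' -> MATCH
  Pos 12: window 'ba' -> no
  Pos 13: window 'ac' -> MATCH
  Pos 14: window 'c' -> no
Total matches: 5

5


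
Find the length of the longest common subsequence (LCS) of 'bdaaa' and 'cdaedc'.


DP table for LCS of 'bdaaa' and 'cdaedc':
       c  d  a  e  d  c
    0  0  0  0  0  0  0
  b 0  0  0  0  0  0  0
  d 0  0  1  1  1  1  1
  a 0  0  1  2  2  2  2
  a 0  0  1  2  2  2  2
  a 0  0  1  2  2  2  2
LCS: 'da'
LCS length = 2

2


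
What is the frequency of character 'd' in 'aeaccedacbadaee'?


Scanning 'aeaccedacbadaee' for 'd':
  Position 6: 'd' -> MATCH (count: 1)
  Position 11: 'd' -> MATCH (count: 2)
Total occurrences of 'd': 2

2


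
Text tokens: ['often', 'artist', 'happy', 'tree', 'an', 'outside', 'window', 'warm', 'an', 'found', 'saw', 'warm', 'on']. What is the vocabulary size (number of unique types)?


Listing all tokens and tracking unique types:
  Token 1: 'often' -> NEW (unique so far: 1)
  Token 2: 'artist' -> NEW (unique so far: 2)
  Token 3: 'happy' -> NEW (unique so far: 3)
  Token 4: 'tree' -> NEW (unique so far: 4)
  Token 5: 'an' -> NEW (unique so far: 5)
  Token 6: 'outside' -> NEW (unique so far: 6)
  Token 7: 'window' -> NEW (unique so far: 7)
  Token 8: 'warm' -> NEW (unique so far: 8)
  Token 9: 'an' -> duplicate (unique so far: 8)
  Token 10: 'found' -> NEW (unique so far: 9)
  Token 11: 'saw' -> NEW (unique so far: 10)
  Token 12: 'warm' -> duplicate (unique so far: 10)
  Token 13: 'on' -> NEW (unique so far: 11)
Unique types: ('an', 'artist', 'found', 'happy', 'often', 'on', 'outside', 'saw', 'tree', 'warm', 'window')
Vocabulary size: 11

11


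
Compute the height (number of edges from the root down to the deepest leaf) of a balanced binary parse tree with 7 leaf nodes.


In a balanced binary tree with n leaves the deepest leaf is ceil(log2(n)) edges below the root.
log2(7) = 2.8074
ceil(2.8074) = 3
height (edges) = 3

3


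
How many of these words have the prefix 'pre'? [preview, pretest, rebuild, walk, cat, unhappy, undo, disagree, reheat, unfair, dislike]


Checking each word for prefix 'pre':
  'preview' -> YES, starts with 'pre' (count: 1)
  'pretest' -> YES, starts with 'pre' (count: 2)
  'rebuild' -> no (count: 2)
  'walk' -> no (count: 2)
  'cat' -> no (count: 2)
  'unhappy' -> no (count: 2)
  'undo' -> no (count: 2)
  'disagree' -> no (count: 2)
  'reheat' -> no (count: 2)
  'unfair' -> no (count: 2)
  'dislike' -> no (count: 2)
Total with prefix 'pre': 2

2


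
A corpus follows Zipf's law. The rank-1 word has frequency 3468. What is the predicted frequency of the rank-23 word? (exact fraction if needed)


Zipf's law: freq(rank) = f1 / rank
f1 = 3468, rank = 23
freq = 3468 / 23
GCD(3468, 23) = 1
Simplified: 3468/23

3468/23


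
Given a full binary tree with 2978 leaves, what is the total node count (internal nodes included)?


Leaf nodes (terminals): 2978
Internal nodes = n - 1 = 2978 - 1 = 2977
Total = leaves + internal = 2978 + 2977 = 5955

5955


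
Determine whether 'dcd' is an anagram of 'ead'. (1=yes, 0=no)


Sort characters of 'dcd': 'cdd'
Sort characters of 'ead': 'ade'
Sorted forms differ -> they are NOT anagrams
Result: 0

0


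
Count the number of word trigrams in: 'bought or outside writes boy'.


Word trigrams from [5] words:
  Trigram 1: (bought or outside)
  Trigram 2: (or outside writes)
  Trigram 3: (outside writes boy)
Total word trigrams: 5 - 2 = 3

3


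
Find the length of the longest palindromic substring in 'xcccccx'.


Scanning 'xcccccx' for palindromic substrings.
Substring at positions 0-6: 'xcccccx'.
Check: reverse('xcccccx') = 'xcccccx' -> palindrome confirmed.
No longer palindromic substring exists; longest length = 7

7


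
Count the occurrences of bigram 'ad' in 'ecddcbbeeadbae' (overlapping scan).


Scanning 'ecddcbbeeadbae' for bigram 'ad':
  Position 0: 'ec' -> no
  Position 1: 'cd' -> no
  Position 2: 'dd' -> no
  Position 3: 'dc' -> no
  Position 4: 'cb' -> no
  Position 5: 'bb' -> no
  Position 6: 'be' -> no
  Position 7: 'ee' -> no
  Position 8: 'ea' -> no
  Position 9: 'ad' -> MATCH
  Position 10: 'db' -> no
  Position 11: 'ba' -> no
  Position 12: 'ae' -> no
Total matches: 1

1


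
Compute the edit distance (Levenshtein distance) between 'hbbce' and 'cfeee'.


Building DP table for s1='hbbce' (len 5) and s2='cfeee' (len 5):
       c  f  e  e  e
    0  1  2  3  4  5
  h 1  1  2  3  4  5
  b 2  2  2  3  4  5
  b 3  3  3  3  4  5
  c 4  3  4  4  4  5
  e 5  4  4  4  4  4
Edit distance = dp[5][5] = 4

4


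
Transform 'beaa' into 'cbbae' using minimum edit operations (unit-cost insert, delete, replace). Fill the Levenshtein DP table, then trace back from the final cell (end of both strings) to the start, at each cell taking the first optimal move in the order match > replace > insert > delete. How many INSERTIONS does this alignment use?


Edit distance = 3. Backtracking from cell (4, 5) with preference match > replace > insert > delete,
then listing the resulting alignment 'beaa' -> 'cbbae' left to right:
  Step 1: insert 'c' [insertion #1]
  Step 2: keep 'b'
  Step 3: replace e->b
  Step 4: keep 'a'
  Step 5: replace a->e
Total insertions: 1

1


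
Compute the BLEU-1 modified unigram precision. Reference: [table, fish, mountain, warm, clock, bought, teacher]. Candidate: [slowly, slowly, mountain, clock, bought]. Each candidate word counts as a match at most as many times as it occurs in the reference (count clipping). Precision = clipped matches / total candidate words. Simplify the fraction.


Reference word counts: {'bought': 1, 'clock': 1, 'fish': 1, 'mountain': 1, 'table': 1, 'teacher': 1, 'warm': 1}
Checking each candidate word (with clipping):
  'slowly' -> not in reference -> no match (matches: 0)
  'slowly' -> not in reference -> no match (matches: 0)
  'mountain' -> in reference (ref count 1, used 1/1) -> match (matches: 1)
  'clock' -> in reference (ref count 1, used 1/1) -> match (matches: 2)
  'bought' -> in reference (ref count 1, used 1/1) -> match (matches: 3)
Clipped matches: 3, Candidate length: 5
Precision = 3/5

3/5


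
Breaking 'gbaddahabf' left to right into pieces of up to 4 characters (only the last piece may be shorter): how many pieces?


'gbaddahabf' has 10 characters.
Chunking with max size 4:
  Chunk 1: 'gbad' (positions 0-3)
  Chunk 2: 'daha' (positions 4-7)
  Chunk 3: 'bf' (positions 8-9)
Total chunks: ceil(10 / 4) = 3

3


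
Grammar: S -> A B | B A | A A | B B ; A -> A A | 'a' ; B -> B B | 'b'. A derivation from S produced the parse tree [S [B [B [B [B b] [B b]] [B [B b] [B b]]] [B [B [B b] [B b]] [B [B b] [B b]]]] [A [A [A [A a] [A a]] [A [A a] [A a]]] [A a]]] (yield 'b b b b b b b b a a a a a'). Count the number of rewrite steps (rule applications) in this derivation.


Every bracketed nonterminal node [X ...] in the tree is produced by exactly one rule application.
Reading the tree off as a leftmost derivation:
  Step 1: S  =>  B A   (applied S -> B A)
  Step 2: B A  =>  B B A   (applied B -> B B)
  Step 3: B B A  =>  B B B A   (applied B -> B B)
  Step 4: B B B A  =>  B B B B A   (applied B -> B B)
  Step 5: B B B B A  =>  b B B B A   (applied B -> b)
  Step 6: b B B B A  =>  b b B B A   (applied B -> b)
  Step 7: b b B B A  =>  b b B B B A   (applied B -> B B)
  Step 8: b b B B B A  =>  b b b B B A   (applied B -> b)
  Step 9: b b b B B A  =>  b b b b B A   (applied B -> b)
  Step 10: b b b b B A  =>  b b b b B B A   (applied B -> B B)
  Step 11: b b b b B B A  =>  b b b b B B B A   (applied B -> B B)
  Step 12: b b b b B B B A  =>  b b b b b B B A   (applied B -> b)
  Step 13: b b b b b B B A  =>  b b b b b b B A   (applied B -> b)
  Step 14: b b b b b b B A  =>  b b b b b b B B A   (applied B -> B B)
  Step 15: b b b b b b B B A  =>  b b b b b b b B A   (applied B -> b)
  Step 16: b b b b b b b B A  =>  b b b b b b b b A   (applied B -> b)
  Step 17: b b b b b b b b A  =>  b b b b b b b b A A   (applied A -> A A)
  Step 18: b b b b b b b b A A  =>  b b b b b b b b A A A   (applied A -> A A)
  Step 19: b b b b b b b b A A A  =>  b b b b b b b b A A A A   (applied A -> A A)
  Step 20: b b b b b b b b A A A A  =>  b b b b b b b b a A A A   (applied A -> a)
  Step 21: b b b b b b b b a A A A  =>  b b b b b b b b a a A A   (applied A -> a)
  Step 22: b b b b b b b b a a A A  =>  b b b b b b b b a a A A A   (applied A -> A A)
  Step 23: b b b b b b b b a a A A A  =>  b b b b b b b b a a a A A   (applied A -> a)
  Step 24: b b b b b b b b a a a A A  =>  b b b b b b b b a a a a A   (applied A -> a)
  Step 25: b b b b b b b b a a a a A  =>  b b b b b b b b a a a a a   (applied A -> a)
Final yield: b b b b b b b b a a a a a
Total rewrite steps: 25

25


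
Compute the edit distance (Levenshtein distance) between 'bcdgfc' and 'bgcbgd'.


Building DP table for s1='bcdgfc' (len 6) and s2='bgcbgd' (len 6):
       b  g  c  b  g  d
    0  1  2  3  4  5  6
  b 1  0  1  2  3  4  5
  c 2  1  1  1  2  3  4
  d 3  2  2  2  2  3  3
  g 4  3  2  3  3  2  3
  f 5  4  3  3  4  3  3
  c 6  5  4  3  4  4  4
Edit distance = dp[6][6] = 4

4


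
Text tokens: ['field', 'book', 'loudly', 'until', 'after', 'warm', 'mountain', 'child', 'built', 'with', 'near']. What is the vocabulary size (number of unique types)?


Listing all tokens and tracking unique types:
  Token 1: 'field' -> NEW (unique so far: 1)
  Token 2: 'book' -> NEW (unique so far: 2)
  Token 3: 'loudly' -> NEW (unique so far: 3)
  Token 4: 'until' -> NEW (unique so far: 4)
  Token 5: 'after' -> NEW (unique so far: 5)
  Token 6: 'warm' -> NEW (unique so far: 6)
  Token 7: 'mountain' -> NEW (unique so far: 7)
  Token 8: 'child' -> NEW (unique so far: 8)
  Token 9: 'built' -> NEW (unique so far: 9)
  Token 10: 'with' -> NEW (unique so far: 10)
  Token 11: 'near' -> NEW (unique so far: 11)
Unique types: ('after', 'book', 'built', 'child', 'field', 'loudly', 'mountain', 'near', 'until', 'warm', 'with')
Vocabulary size: 11

11


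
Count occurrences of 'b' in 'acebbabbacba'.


Scanning 'acebbabbacba' for 'b':
  Position 3: 'b' -> MATCH (count: 1)
  Position 4: 'b' -> MATCH (count: 2)
  Position 6: 'b' -> MATCH (count: 3)
  Position 7: 'b' -> MATCH (count: 4)
  Position 10: 'b' -> MATCH (count: 5)
Total occurrences of 'b': 5

5


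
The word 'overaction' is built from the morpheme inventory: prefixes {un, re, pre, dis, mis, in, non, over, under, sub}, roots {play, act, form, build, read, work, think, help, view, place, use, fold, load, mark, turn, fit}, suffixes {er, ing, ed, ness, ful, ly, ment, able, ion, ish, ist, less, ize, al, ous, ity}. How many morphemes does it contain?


Segmenting 'overaction' against the inventory:
  'over' -> prefix (morpheme 1)
  'act' -> root (morpheme 2)
  'ion' -> suffix (morpheme 3)
Total morphemes: 3

3


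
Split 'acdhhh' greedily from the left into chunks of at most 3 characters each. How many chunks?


'acdhhh' has 6 characters.
Chunking with max size 3:
  Chunk 1: 'acd' (positions 0-2)
  Chunk 2: 'hhh' (positions 3-5)
Total chunks: ceil(6 / 3) = 2

2


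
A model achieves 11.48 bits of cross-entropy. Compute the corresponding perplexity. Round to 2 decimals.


Perplexity formula: PP = 2^H
H = 11.48
PP = 2^11.48
Decompose: 2^11.48 = 2^11 * 2^0.48
2^11 = 2048, 2^0.48 ~ 1.3947437
PP ~ 2048 * 1.3947437 = 2856.4350976
Rounded to 2 decimals: 2856.44

2856.44


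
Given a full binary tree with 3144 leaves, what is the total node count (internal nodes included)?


Leaf nodes (terminals): 3144
Internal nodes = n - 1 = 3144 - 1 = 3143
Total = leaves + internal = 3144 + 3143 = 6287

6287


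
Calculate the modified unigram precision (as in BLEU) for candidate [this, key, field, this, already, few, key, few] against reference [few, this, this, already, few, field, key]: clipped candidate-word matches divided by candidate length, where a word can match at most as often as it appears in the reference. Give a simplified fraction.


Reference word counts: {'already': 1, 'few': 2, 'field': 1, 'key': 1, 'this': 2}
Checking each candidate word (with clipping):
  'this' -> in reference (ref count 2, used 1/2) -> match (matches: 1)
  'key' -> in reference (ref count 1, used 1/1) -> match (matches: 2)
  'field' -> in reference (ref count 1, used 1/1) -> match (matches: 3)
  'this' -> in reference (ref count 2, used 2/2) -> match (matches: 4)
  'already' -> in reference (ref count 1, used 1/1) -> match (matches: 5)
  'few' -> in reference (ref count 2, used 1/2) -> match (matches: 6)
  'key' -> ref count 1 already used up (1/1) -> clipped, no match (matches: 6)
  'few' -> in reference (ref count 2, used 2/2) -> match (matches: 7)
Clipped matches: 7, Candidate length: 8
Precision = 7/8

7/8


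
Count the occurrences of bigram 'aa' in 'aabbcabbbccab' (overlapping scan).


Scanning 'aabbcabbbccab' for bigram 'aa':
  Position 0: 'aa' -> MATCH
  Position 1: 'ab' -> no
  Position 2: 'bb' -> no
  Position 3: 'bc' -> no
  Position 4: 'ca' -> no
  Position 5: 'ab' -> no
  Position 6: 'bb' -> no
  Position 7: 'bb' -> no
  Position 8: 'bc' -> no
  Position 9: 'cc' -> no
  Position 10: 'ca' -> no
  Position 11: 'ab' -> no
Total matches: 1

1


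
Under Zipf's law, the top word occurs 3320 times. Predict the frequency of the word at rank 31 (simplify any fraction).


Zipf's law: freq(rank) = f1 / rank
f1 = 3320, rank = 31
freq = 3320 / 31
GCD(3320, 31) = 1
Simplified: 3320/31

3320/31


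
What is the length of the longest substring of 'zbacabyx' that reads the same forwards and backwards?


Scanning 'zbacabyx' for palindromic substrings.
Substring at positions 1-5: 'bacab'.
Check: reverse('bacab') = 'bacab' -> palindrome confirmed.
Neighbouring characters ('z' / 'y') break symmetry, so it cannot extend further.
No longer palindromic substring exists; longest length = 5

5


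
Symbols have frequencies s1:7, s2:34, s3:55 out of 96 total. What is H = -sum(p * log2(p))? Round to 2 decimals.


Computing entropy H = -sum(p_i * log2(p_i)):
  s1: p = 7/96 = 0.0729, -p*log2(p) = 0.2755
  s2: p = 34/96 = 0.3542, -p*log2(p) = 0.5304
  s3: p = 55/96 = 0.5729, -p*log2(p) = 0.4604
H = sum of terms = 1.2663
Rounded to 2 decimals: 1.27

1.27


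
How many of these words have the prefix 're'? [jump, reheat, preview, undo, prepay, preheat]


Checking each word for prefix 're':
  'jump' -> no (count: 0)
  'reheat' -> YES, starts with 're' (count: 1)
  'preview' -> no (count: 1)
  'undo' -> no (count: 1)
  'prepay' -> no (count: 1)
  'preheat' -> no (count: 1)
Total with prefix 're': 1

1


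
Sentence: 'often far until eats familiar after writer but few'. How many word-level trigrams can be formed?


Word trigrams from [9] words:
  Trigram 1: (often far until)
  Trigram 2: (far until eats)
  Trigram 3: (until eats familiar)
  Trigram 4: (eats familiar after)
  Trigram 5: (familiar after writer)
  Trigram 6: (after writer but)
  Trigram 7: (writer but few)
Total word trigrams: 9 - 2 = 7

7


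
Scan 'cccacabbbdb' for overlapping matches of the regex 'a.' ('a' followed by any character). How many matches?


Pattern: a. means 'a' followed by any character.
Scanning 'cccacabbbdb' position-by-position:
  Pos 0: window 'cc' -> no
  Pos 1: window 'cc' -> no
  Pos 2: window 'ca' -> no
  Pos 3: window 'ac' -> MATCH
  Pos 4: window 'ca' -> no
  Pos 5: window 'ab' -> MATCH
  Pos 6: window 'bb' -> no
  Pos 7: window 'bb' -> no
  Pos 8: window 'bd' -> no
  Pos 9: window 'db' -> no
  Pos 10: window 'b' -> no
Total matches: 2

2


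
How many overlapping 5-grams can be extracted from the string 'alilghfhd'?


String 'alilghfhd' has length L = 9.
Number of overlapping n-grams = L - n + 1
Substituting: 9 - 5 + 1 = 5

5


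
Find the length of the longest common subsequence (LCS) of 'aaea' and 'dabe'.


DP table for LCS of 'aaea' and 'dabe':
       d  a  b  e
    0  0  0  0  0
  a 0  0  1  1  1
  a 0  0  1  1  1
  e 0  0  1  1  2
  a 0  0  1  1  2
LCS: 'ae'
LCS length = 2

2


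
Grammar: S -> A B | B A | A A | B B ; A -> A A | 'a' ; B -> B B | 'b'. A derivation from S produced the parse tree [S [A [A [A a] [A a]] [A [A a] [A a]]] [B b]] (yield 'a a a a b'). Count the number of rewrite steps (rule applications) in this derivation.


Every bracketed nonterminal node [X ...] in the tree is produced by exactly one rule application.
Reading the tree off as a leftmost derivation:
  Step 1: S  =>  A B   (applied S -> A B)
  Step 2: A B  =>  A A B   (applied A -> A A)
  Step 3: A A B  =>  A A A B   (applied A -> A A)
  Step 4: A A A B  =>  a A A B   (applied A -> a)
  Step 5: a A A B  =>  a a A B   (applied A -> a)
  Step 6: a a A B  =>  a a A A B   (applied A -> A A)
  Step 7: a a A A B  =>  a a a A B   (applied A -> a)
  Step 8: a a a A B  =>  a a a a B   (applied A -> a)
  Step 9: a a a a B  =>  a a a a b   (applied B -> b)
Final yield: a a a a b
Total rewrite steps: 9

9
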